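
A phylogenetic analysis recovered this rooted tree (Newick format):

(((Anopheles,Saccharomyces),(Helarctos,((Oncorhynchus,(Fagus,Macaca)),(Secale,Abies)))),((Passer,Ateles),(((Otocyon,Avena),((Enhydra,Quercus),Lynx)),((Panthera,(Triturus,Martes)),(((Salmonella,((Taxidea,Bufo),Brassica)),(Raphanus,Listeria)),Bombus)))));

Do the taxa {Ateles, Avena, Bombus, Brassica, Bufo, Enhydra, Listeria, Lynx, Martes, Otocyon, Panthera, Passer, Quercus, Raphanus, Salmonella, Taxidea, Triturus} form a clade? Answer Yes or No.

Yes

The most recent common ancestor of these taxa subtends ((Passer,Ateles),(((Otocyon,Avena),((Enhydra,Quercus),Lynx)),((Panthera,(Triturus,Martes)),(((Salmonella,((Taxidea,Bufo),Brassica)),(Raphanus,Listeria)),Bombus)))).
That clade has exactly 17 tips — every listed taxon and nothing else — so the group is monophyletic.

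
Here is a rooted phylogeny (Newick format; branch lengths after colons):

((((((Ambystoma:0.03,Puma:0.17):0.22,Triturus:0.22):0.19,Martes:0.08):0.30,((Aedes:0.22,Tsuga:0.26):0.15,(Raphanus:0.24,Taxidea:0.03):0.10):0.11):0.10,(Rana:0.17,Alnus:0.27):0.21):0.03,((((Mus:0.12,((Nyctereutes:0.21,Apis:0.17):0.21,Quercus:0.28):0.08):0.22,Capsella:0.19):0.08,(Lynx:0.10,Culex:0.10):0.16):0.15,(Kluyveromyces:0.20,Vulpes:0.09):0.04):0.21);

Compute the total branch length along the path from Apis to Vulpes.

1.04

The path runs Apis → … → MRCA → … → Vulpes; the MRCA is the node subtending ((((Mus,((Nyctereutes,Apis),Quercus)),Capsella),(Lynx,Culex)),(Kluyveromyces,Vulpes)).
Branch lengths along that path: 0.17 + 0.21 + 0.08 + 0.22 + 0.08 + 0.15 + 0.04 + 0.09 = 1.04.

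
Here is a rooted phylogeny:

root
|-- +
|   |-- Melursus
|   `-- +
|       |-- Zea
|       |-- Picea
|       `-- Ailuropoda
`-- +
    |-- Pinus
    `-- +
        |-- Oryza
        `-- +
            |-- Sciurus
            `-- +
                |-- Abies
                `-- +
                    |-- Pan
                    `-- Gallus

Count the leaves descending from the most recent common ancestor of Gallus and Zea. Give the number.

10

The MRCA of Gallus and Zea is the root, so the clade is the entire tree.
That clade contains 10 terminal taxa: Abies, Ailuropoda, Gallus, Melursus, Oryza, Pan, Picea, Pinus, Sciurus, Zea.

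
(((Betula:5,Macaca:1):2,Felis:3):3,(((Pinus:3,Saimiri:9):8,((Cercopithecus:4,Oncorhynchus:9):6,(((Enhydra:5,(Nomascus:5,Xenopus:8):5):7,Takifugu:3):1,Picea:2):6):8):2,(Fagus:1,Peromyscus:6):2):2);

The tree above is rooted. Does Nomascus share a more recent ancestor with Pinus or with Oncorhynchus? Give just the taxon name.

Oncorhynchus

The MRCA of Nomascus and Oncorhynchus subtends ((Cercopithecus,Oncorhynchus),(((Enhydra,(Nomascus,Xenopus)),Takifugu),Picea)) (7 taxa).
The MRCA of Nomascus and Pinus subtends ((Pinus,Saimiri),((Cercopithecus,Oncorhynchus),(((Enhydra,(Nomascus,Xenopus)),Takifugu),Picea))) (9 taxa).
The first is nested inside the second, so Nomascus shares a more recent common ancestor with Oncorhynchus.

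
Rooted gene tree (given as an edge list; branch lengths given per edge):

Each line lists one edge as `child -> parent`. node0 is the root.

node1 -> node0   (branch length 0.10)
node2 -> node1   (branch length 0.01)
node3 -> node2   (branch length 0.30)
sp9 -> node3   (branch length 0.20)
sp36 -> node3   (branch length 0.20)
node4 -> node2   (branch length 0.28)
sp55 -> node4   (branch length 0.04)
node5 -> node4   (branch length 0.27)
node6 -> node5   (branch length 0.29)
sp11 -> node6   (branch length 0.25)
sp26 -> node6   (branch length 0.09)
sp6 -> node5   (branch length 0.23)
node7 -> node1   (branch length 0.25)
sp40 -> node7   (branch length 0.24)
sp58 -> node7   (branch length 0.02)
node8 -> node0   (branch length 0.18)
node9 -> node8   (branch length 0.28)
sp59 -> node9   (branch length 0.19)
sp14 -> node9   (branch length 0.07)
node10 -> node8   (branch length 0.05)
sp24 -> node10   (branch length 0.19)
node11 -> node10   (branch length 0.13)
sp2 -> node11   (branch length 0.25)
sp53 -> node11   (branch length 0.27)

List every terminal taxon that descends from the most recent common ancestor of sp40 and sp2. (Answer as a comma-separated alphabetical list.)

sp11, sp14, sp2, sp24, sp26, sp36, sp40, sp53, sp55, sp58, sp59, sp6, sp9

Tracing sp40: it sits inside (sp40,sp58).
Tracing sp2: it sits inside (sp2,sp53).
The smallest clade enclosing both is the whole tree (their MRCA is the root), so the answer is all 13 tips in alphabetical order.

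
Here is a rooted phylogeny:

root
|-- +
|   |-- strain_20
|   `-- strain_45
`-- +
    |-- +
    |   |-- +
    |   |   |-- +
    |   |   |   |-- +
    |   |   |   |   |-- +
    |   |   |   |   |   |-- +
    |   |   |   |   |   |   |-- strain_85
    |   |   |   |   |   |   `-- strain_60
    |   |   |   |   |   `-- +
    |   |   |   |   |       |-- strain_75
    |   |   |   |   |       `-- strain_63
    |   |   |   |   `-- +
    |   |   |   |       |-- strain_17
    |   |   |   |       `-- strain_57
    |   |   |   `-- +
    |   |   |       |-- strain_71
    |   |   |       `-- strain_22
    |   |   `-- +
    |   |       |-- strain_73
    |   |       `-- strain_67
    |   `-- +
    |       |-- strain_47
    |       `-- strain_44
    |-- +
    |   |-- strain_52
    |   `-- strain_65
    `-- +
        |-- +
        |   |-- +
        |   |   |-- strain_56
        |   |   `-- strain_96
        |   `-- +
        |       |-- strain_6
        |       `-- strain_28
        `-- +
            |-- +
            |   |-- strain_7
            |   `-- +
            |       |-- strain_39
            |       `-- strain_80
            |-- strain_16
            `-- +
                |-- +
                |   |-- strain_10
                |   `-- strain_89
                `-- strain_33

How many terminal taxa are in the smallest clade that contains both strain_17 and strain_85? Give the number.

6

The MRCA of strain_17 and strain_85 is the node subtending (((strain_85,strain_60),(strain_75,strain_63)),(strain_17,strain_57)).
That clade contains 6 terminal taxa: strain_17, strain_57, strain_60, strain_63, strain_75, strain_85.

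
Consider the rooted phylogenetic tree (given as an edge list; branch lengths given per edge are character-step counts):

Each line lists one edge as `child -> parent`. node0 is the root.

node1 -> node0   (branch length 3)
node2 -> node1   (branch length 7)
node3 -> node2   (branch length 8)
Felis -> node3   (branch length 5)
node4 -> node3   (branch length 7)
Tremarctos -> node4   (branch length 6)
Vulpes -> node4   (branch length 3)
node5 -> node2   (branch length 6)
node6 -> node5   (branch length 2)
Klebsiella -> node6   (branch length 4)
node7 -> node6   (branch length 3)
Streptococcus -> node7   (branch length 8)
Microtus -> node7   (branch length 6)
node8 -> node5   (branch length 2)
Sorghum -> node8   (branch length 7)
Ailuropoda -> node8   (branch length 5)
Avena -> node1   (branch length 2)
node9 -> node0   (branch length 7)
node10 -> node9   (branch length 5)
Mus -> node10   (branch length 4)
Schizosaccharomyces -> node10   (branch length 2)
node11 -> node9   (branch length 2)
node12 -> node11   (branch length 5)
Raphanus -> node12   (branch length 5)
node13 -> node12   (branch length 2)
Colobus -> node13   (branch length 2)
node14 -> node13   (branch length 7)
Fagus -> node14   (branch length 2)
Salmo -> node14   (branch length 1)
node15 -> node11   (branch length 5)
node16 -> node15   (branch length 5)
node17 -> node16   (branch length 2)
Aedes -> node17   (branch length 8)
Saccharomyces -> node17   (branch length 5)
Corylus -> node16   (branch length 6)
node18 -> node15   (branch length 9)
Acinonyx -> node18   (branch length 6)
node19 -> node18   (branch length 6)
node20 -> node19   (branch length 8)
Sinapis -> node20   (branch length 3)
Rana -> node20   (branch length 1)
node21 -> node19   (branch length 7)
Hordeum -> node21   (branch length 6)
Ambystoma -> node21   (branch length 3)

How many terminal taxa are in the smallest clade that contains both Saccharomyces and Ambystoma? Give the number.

8

The MRCA of Saccharomyces and Ambystoma is the node subtending (((Aedes,Saccharomyces),Corylus),(Acinonyx,((Sinapis,Rana),(Hordeum,Ambystoma)))).
That clade contains 8 terminal taxa: Acinonyx, Aedes, Ambystoma, Corylus, Hordeum, Rana, Saccharomyces, Sinapis.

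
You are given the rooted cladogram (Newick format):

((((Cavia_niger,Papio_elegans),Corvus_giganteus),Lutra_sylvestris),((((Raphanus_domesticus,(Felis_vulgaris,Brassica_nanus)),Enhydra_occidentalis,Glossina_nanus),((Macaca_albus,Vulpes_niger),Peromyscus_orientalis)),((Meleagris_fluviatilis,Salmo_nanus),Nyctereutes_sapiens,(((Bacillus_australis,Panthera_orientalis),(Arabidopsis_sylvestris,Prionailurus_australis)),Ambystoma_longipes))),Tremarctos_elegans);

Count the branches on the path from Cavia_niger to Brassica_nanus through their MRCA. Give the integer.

The MRCA of Cavia_niger and Brassica_nanus is the root of the tree.
From Cavia_niger up to that node: 4 branches. From Brassica_nanus up to the same node: 6 branches. Total: 4 + 6 = 10.

10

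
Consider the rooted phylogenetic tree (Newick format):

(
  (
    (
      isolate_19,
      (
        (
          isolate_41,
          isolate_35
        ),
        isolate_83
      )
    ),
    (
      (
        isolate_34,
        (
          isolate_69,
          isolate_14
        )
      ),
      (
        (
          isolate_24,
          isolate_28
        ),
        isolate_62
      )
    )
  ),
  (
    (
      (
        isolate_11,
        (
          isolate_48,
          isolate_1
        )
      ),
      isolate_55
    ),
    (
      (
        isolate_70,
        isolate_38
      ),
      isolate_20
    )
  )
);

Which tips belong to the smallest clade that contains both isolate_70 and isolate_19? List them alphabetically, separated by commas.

isolate_1, isolate_11, isolate_14, isolate_19, isolate_20, isolate_24, isolate_28, isolate_34, isolate_35, isolate_38, isolate_41, isolate_48, isolate_55, isolate_62, isolate_69, isolate_70, isolate_83

Tracing isolate_70: it sits inside (isolate_70,isolate_38).
Tracing isolate_19: it sits inside (isolate_19,((isolate_41,isolate_35),isolate_83)).
The smallest clade enclosing both is the whole tree (their MRCA is the root), so the answer is all 17 tips in alphabetical order.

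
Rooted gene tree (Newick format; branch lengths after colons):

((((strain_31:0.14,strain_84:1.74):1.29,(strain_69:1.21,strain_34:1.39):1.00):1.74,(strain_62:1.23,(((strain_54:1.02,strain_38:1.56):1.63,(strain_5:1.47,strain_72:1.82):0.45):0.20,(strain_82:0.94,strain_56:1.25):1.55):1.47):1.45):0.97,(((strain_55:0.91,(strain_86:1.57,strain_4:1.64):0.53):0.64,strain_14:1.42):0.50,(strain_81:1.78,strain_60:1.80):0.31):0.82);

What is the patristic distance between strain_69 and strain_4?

The path runs strain_69 → … → MRCA → … → strain_4; the MRCA is the root of the tree.
Branch lengths along that path: 1.21 + 1.00 + 1.74 + 0.97 + 0.82 + 0.50 + 0.64 + 0.53 + 1.64 = 9.05.

9.05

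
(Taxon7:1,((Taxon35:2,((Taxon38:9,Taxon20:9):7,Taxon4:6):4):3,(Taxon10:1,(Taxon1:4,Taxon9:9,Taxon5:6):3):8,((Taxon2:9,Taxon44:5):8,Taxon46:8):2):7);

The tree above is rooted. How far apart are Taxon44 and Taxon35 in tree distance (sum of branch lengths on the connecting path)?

The path runs Taxon44 → … → MRCA → … → Taxon35; the MRCA is the node subtending ((Taxon35,((Taxon38,Taxon20),Taxon4)),(Taxon10,(Taxon1,Taxon9,Taxon5)),((Taxon2,Taxon44),Taxon46)).
Branch lengths along that path: 5 + 8 + 2 + 3 + 2 = 20.

20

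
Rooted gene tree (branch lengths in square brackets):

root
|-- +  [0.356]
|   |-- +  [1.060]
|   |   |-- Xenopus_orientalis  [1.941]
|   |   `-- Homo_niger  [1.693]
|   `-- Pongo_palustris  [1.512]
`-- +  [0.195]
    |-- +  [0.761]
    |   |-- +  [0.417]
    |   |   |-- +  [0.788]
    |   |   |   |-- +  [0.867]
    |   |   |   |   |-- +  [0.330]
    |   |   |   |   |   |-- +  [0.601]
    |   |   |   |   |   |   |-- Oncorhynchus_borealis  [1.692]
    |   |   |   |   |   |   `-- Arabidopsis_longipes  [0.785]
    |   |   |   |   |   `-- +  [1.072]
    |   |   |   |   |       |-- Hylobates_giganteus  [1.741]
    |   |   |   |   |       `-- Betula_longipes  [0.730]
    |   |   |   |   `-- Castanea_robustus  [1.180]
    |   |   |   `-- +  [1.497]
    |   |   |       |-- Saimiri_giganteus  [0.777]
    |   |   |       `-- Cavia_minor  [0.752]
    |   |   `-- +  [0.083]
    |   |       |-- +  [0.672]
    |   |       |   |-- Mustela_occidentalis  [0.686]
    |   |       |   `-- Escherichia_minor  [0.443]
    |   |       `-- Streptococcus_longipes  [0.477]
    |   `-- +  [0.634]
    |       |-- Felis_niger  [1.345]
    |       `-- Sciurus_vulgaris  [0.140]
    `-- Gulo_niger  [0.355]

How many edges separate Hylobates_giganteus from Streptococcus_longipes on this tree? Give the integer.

The MRCA of Hylobates_giganteus and Streptococcus_longipes is the node subtending (((((Oncorhynchus_borealis,Arabidopsis_longipes),(Hylobates_giganteus,Betula_longipes)),Castanea_robustus),(Saimiri_giganteus,Cavia_minor)),((Mustela_occidentalis,Escherichia_minor),Streptococcus_longipes)).
From Hylobates_giganteus up to that node: 5 branches. From Streptococcus_longipes up to the same node: 2 branches. Total: 5 + 2 = 7.

7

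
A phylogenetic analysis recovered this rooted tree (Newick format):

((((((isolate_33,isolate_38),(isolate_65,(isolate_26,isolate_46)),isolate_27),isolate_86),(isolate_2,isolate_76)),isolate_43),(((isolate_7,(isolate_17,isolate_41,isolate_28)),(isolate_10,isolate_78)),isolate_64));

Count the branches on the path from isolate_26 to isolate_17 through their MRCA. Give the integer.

The MRCA of isolate_26 and isolate_17 is the root of the tree.
From isolate_26 up to that node: 7 branches. From isolate_17 up to the same node: 5 branches. Total: 7 + 5 = 12.

12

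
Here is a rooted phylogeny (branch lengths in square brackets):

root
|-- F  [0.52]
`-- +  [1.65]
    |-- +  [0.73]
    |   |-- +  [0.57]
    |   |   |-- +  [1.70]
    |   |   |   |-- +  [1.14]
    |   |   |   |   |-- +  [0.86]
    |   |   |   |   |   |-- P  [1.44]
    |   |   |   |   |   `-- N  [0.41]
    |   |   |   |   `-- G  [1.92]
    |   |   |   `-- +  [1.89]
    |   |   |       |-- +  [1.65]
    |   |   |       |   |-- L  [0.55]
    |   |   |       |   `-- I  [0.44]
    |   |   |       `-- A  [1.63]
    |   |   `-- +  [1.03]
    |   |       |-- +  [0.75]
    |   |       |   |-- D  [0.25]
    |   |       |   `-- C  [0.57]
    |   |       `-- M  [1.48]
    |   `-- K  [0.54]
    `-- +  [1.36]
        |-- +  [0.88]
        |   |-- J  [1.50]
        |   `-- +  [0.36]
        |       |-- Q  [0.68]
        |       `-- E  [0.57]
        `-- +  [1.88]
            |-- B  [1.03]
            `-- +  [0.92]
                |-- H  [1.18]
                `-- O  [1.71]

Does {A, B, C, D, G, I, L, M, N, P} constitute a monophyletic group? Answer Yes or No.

No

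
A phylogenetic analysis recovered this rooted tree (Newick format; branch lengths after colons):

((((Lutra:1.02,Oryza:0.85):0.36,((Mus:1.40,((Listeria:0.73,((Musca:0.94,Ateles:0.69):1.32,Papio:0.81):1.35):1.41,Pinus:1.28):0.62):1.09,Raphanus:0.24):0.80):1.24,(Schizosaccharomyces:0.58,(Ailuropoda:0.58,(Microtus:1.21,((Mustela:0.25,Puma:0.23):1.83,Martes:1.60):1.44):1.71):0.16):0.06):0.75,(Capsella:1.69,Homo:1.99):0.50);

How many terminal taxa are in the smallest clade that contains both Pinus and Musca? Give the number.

5

The MRCA of Pinus and Musca is the node subtending ((Listeria,((Musca,Ateles),Papio)),Pinus).
That clade contains 5 terminal taxa: Ateles, Listeria, Musca, Papio, Pinus.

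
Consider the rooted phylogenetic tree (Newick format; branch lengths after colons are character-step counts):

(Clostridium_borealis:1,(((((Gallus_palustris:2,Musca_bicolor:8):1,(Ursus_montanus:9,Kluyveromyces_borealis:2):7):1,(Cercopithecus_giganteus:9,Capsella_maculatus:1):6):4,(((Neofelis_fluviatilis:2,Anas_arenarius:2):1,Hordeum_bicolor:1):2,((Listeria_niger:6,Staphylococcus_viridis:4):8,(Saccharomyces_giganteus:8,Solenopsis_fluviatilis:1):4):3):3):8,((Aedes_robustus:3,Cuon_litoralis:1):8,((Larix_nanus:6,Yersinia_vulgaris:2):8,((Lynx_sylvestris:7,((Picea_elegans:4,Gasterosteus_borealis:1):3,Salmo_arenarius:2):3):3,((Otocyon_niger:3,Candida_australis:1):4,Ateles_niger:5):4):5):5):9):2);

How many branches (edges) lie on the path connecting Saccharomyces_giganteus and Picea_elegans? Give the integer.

12

The MRCA of Saccharomyces_giganteus and Picea_elegans is the node subtending (((((Gallus_palustris,Musca_bicolor),(Ursus_montanus,Kluyveromyces_borealis)),(Cercopithecus_giganteus,Capsella_maculatus)),(((Neofelis_fluviatilis,Anas_arenarius),Hordeum_bicolor),((Listeria_niger,Staphylococcus_viridis),(Saccharomyces_giganteus,Solenopsis_fluviatilis)))),((Aedes_robustus,Cuon_litoralis),((Larix_nanus,Yersinia_vulgaris),((Lynx_sylvestris,((Picea_elegans,Gasterosteus_borealis),Salmo_arenarius)),((Otocyon_niger,Candida_australis),Ateles_niger))))).
From Saccharomyces_giganteus up to that node: 5 branches. From Picea_elegans up to the same node: 7 branches. Total: 5 + 7 = 12.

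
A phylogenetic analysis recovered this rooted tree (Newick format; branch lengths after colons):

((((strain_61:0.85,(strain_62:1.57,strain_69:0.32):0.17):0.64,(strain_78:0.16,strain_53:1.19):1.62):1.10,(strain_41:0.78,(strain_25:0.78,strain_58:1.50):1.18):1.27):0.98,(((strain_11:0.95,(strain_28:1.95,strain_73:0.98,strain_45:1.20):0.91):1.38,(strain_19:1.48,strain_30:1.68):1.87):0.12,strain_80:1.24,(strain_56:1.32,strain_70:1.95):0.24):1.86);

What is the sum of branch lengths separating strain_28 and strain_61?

9.79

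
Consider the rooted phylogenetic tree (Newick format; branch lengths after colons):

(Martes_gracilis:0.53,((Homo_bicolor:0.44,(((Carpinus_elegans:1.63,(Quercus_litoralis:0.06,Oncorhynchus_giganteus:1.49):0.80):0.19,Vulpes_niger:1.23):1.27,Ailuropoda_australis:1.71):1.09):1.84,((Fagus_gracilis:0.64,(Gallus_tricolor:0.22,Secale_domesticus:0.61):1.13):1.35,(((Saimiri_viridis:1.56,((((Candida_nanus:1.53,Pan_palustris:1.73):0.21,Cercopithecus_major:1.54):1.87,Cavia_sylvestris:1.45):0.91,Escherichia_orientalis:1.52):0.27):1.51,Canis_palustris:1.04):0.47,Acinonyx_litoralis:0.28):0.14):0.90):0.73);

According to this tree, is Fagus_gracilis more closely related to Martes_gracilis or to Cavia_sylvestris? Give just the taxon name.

Cavia_sylvestris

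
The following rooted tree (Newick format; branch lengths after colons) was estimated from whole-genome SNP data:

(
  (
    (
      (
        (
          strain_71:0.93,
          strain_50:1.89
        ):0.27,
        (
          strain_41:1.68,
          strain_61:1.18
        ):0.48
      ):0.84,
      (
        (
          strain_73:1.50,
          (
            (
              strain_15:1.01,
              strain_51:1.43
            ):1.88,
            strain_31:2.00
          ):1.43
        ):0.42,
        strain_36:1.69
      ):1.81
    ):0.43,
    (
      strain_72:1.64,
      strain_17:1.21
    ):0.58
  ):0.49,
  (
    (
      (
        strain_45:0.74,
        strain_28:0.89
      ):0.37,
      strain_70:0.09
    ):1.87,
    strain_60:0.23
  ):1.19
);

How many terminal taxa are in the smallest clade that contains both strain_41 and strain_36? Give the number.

The MRCA of strain_41 and strain_36 is the node subtending (((strain_71,strain_50),(strain_41,strain_61)),((strain_73,((strain_15,strain_51),strain_31)),strain_36)).
That clade contains 9 terminal taxa: strain_15, strain_31, strain_36, strain_41, strain_50, strain_51, strain_61, strain_71, strain_73.

9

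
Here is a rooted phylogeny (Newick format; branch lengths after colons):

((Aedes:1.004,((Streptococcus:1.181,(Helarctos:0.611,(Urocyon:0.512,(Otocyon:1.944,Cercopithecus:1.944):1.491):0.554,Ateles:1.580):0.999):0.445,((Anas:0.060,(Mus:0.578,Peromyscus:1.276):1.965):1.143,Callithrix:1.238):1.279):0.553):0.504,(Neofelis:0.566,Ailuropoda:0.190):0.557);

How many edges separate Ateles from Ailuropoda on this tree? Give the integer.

The MRCA of Ateles and Ailuropoda is the root of the tree.
From Ateles up to that node: 5 branches. From Ailuropoda up to the same node: 2 branches. Total: 5 + 2 = 7.

7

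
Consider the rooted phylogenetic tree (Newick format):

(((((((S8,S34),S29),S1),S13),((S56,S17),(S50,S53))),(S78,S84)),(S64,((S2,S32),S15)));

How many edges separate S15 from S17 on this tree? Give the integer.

8

The MRCA of S15 and S17 is the root of the tree.
From S15 up to that node: 3 branches. From S17 up to the same node: 5 branches. Total: 3 + 5 = 8.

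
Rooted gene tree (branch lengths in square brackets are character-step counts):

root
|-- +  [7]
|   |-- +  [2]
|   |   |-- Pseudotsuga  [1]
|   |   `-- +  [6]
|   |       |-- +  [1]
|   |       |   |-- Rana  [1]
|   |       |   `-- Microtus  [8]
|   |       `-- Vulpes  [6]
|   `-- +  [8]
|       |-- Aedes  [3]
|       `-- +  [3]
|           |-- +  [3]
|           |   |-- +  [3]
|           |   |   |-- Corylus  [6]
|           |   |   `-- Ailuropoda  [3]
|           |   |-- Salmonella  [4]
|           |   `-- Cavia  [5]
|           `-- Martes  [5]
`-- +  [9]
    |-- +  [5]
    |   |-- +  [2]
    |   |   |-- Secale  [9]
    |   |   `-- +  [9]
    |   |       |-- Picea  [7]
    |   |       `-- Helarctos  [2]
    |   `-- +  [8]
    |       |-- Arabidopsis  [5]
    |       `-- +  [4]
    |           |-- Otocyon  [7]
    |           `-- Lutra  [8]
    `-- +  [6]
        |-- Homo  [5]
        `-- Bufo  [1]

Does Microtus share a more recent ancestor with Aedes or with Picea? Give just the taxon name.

Aedes

The MRCA of Microtus and Aedes subtends ((Pseudotsuga,((Rana,Microtus),Vulpes)),(Aedes,(((Corylus,Ailuropoda),Salmonella,Cavia),Martes))) (10 taxa).
The MRCA of Microtus and Picea is the root, subtending the entire tree (18 taxa).
The first is nested inside the second, so Microtus shares a more recent common ancestor with Aedes.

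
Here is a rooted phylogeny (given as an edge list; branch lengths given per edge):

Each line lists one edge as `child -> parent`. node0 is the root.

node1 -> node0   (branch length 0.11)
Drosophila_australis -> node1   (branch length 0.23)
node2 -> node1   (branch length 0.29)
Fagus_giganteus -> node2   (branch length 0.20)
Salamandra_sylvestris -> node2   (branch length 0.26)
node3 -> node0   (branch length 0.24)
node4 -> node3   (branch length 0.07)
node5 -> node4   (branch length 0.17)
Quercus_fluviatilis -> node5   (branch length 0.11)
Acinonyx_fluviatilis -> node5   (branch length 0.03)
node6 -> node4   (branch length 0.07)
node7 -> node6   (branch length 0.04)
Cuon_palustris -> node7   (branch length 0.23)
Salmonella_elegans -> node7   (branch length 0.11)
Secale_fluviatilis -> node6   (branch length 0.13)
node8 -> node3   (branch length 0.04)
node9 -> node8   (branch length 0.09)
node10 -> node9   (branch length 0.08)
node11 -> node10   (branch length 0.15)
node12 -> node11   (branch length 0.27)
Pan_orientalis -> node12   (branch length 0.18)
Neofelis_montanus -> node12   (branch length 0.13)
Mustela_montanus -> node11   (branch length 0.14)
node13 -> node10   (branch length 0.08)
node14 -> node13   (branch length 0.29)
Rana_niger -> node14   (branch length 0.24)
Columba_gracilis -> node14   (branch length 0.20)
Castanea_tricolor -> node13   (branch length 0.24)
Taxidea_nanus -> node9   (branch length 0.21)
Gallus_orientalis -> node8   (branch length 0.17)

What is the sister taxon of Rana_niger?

Columba_gracilis

Rana_niger attaches to the tree at the node subtending (Rana_niger,Columba_gracilis).
The other lineage descending from that same node — the sister group — is the single tip Columba_gracilis.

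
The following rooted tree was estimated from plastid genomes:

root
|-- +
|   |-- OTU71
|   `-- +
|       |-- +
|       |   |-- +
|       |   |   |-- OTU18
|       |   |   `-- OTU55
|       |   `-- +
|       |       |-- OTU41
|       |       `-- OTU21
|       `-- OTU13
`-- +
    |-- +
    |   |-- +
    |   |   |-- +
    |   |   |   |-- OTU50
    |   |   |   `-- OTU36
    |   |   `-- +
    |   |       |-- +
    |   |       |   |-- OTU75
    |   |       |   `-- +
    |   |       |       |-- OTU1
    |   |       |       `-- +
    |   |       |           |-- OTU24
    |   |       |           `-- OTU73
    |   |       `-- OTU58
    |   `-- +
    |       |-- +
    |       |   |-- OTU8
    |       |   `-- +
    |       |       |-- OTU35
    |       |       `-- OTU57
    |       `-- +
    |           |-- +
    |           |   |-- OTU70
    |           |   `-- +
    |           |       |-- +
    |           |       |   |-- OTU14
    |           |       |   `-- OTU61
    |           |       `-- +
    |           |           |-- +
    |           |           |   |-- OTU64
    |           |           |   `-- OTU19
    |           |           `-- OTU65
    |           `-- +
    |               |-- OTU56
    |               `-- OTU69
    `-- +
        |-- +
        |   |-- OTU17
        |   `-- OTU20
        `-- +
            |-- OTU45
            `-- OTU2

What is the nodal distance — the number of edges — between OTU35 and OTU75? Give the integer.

The MRCA of OTU35 and OTU75 is the node subtending (((OTU50,OTU36),((OTU75,(OTU1,(OTU24,OTU73))),OTU58)),((OTU8,(OTU35,OTU57)),((OTU70,((OTU14,OTU61),((OTU64,OTU19),OTU65))),(OTU56,OTU69)))).
From OTU35 up to that node: 4 branches. From OTU75 up to the same node: 4 branches. Total: 4 + 4 = 8.

8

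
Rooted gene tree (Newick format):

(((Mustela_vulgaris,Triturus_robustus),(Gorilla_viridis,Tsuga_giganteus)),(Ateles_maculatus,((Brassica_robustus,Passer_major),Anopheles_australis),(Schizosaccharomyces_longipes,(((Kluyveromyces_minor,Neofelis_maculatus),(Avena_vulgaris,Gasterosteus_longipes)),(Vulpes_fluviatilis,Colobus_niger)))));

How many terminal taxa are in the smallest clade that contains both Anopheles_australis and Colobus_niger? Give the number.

11

The MRCA of Anopheles_australis and Colobus_niger is the node subtending (Ateles_maculatus,((Brassica_robustus,Passer_major),Anopheles_australis),(Schizosaccharomyces_longipes,(((Kluyveromyces_minor,Neofelis_maculatus),(Avena_vulgaris,Gasterosteus_longipes)),(Vulpes_fluviatilis,Colobus_niger)))).
That clade contains 11 terminal taxa: Anopheles_australis, Ateles_maculatus, Avena_vulgaris, Brassica_robustus, Colobus_niger, Gasterosteus_longipes, Kluyveromyces_minor, Neofelis_maculatus, Passer_major, Schizosaccharomyces_longipes, Vulpes_fluviatilis.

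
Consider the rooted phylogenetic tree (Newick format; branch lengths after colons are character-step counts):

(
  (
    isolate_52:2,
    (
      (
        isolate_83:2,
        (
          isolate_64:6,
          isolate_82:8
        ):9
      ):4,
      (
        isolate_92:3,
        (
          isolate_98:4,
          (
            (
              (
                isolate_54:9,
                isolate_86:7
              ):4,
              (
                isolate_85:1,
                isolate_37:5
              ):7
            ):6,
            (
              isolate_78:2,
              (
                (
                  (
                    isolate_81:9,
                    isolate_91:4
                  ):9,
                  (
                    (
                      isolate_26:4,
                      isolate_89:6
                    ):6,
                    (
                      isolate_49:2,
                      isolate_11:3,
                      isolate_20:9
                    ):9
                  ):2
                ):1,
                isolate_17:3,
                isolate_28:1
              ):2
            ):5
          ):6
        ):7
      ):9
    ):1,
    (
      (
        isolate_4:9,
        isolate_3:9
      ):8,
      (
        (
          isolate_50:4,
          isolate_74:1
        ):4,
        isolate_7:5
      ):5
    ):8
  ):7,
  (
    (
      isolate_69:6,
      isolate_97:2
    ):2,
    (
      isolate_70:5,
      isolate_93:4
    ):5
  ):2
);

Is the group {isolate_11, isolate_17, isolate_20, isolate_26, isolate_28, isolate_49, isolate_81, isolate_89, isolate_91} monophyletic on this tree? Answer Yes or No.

Yes

The most recent common ancestor of these taxa subtends (((isolate_81,isolate_91),((isolate_26,isolate_89),(isolate_49,isolate_11,isolate_20))),isolate_17,isolate_28).
That clade has exactly 9 tips — every listed taxon and nothing else — so the group is monophyletic.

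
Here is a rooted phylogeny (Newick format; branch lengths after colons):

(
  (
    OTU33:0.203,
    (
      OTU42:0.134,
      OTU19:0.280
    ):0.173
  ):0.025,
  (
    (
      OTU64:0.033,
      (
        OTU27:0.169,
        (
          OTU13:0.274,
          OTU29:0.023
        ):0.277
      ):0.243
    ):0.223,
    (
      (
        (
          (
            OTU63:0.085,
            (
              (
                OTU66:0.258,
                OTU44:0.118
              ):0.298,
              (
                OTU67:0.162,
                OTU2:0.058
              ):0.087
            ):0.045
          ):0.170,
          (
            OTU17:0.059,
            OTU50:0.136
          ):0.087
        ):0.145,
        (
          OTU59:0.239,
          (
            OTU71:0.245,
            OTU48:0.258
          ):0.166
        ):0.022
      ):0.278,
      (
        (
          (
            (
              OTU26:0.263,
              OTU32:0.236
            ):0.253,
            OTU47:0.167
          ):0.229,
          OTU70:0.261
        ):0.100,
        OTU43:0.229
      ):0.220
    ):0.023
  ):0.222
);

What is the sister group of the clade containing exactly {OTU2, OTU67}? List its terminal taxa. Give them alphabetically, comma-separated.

OTU44, OTU66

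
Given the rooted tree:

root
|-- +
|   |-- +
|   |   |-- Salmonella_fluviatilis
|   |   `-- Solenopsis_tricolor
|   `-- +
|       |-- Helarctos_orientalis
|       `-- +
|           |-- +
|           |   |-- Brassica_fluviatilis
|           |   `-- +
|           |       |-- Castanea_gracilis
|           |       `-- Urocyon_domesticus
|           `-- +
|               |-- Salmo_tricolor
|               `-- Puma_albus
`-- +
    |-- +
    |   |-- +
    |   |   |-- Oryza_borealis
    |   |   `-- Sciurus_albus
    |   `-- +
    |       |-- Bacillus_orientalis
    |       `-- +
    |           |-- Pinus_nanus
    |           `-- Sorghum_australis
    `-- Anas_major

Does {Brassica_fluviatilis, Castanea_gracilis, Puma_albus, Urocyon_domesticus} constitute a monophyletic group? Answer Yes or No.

The MRCA of the listed taxa subtends ((Brassica_fluviatilis,(Castanea_gracilis,Urocyon_domesticus)),(Salmo_tricolor,Puma_albus)).
That clade also contains Salmo_tricolor, which is not in the proposed group, so the group is not monophyletic.

No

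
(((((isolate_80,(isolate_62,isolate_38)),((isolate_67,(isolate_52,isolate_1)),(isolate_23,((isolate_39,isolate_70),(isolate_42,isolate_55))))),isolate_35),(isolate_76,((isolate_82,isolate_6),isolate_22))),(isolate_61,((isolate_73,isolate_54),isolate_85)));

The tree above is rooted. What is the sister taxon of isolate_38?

isolate_38 attaches to the tree at the node subtending (isolate_62,isolate_38).
The other lineage descending from that same node — the sister group — is the single tip isolate_62.

isolate_62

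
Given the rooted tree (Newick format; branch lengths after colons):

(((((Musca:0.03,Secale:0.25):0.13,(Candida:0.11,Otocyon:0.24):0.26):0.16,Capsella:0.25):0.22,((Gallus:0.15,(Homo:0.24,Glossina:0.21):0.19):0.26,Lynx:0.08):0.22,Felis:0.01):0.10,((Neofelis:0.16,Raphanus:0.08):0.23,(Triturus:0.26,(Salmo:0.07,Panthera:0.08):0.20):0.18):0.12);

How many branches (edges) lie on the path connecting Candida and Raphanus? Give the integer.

8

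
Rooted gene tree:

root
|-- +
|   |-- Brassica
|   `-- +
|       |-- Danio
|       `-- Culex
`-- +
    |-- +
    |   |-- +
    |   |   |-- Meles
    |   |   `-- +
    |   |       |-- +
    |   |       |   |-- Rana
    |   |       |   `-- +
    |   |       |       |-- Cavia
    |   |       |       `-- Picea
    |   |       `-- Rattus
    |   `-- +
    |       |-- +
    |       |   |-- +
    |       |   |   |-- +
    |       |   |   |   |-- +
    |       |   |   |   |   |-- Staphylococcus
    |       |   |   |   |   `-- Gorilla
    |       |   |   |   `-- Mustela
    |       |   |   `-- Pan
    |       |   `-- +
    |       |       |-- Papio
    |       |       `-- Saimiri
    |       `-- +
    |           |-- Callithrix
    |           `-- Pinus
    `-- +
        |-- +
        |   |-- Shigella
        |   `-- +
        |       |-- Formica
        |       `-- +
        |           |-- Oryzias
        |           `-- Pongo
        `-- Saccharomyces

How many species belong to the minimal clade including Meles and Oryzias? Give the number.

The MRCA of Meles and Oryzias is the node subtending (((Meles,((Rana,(Cavia,Picea)),Rattus)),(((((Staphylococcus,Gorilla),Mustela),Pan),(Papio,Saimiri)),(Callithrix,Pinus))),((Shigella,(Formica,(Oryzias,Pongo))),Saccharomyces)).
That clade contains 18 terminal taxa: Callithrix, Cavia, Formica, Gorilla, Meles, Mustela, Oryzias, Pan, Papio, Picea, Pinus, Pongo, Rana, Rattus, Saccharomyces, Saimiri, Shigella, Staphylococcus.

18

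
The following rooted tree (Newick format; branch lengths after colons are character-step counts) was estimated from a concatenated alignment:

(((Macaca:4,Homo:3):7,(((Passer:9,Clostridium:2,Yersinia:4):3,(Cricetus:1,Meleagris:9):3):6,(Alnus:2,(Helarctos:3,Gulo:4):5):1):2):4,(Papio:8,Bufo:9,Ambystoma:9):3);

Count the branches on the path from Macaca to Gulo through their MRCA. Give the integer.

6

The MRCA of Macaca and Gulo is the node subtending ((Macaca,Homo),(((Passer,Clostridium,Yersinia),(Cricetus,Meleagris)),(Alnus,(Helarctos,Gulo)))).
From Macaca up to that node: 2 branches. From Gulo up to the same node: 4 branches. Total: 2 + 4 = 6.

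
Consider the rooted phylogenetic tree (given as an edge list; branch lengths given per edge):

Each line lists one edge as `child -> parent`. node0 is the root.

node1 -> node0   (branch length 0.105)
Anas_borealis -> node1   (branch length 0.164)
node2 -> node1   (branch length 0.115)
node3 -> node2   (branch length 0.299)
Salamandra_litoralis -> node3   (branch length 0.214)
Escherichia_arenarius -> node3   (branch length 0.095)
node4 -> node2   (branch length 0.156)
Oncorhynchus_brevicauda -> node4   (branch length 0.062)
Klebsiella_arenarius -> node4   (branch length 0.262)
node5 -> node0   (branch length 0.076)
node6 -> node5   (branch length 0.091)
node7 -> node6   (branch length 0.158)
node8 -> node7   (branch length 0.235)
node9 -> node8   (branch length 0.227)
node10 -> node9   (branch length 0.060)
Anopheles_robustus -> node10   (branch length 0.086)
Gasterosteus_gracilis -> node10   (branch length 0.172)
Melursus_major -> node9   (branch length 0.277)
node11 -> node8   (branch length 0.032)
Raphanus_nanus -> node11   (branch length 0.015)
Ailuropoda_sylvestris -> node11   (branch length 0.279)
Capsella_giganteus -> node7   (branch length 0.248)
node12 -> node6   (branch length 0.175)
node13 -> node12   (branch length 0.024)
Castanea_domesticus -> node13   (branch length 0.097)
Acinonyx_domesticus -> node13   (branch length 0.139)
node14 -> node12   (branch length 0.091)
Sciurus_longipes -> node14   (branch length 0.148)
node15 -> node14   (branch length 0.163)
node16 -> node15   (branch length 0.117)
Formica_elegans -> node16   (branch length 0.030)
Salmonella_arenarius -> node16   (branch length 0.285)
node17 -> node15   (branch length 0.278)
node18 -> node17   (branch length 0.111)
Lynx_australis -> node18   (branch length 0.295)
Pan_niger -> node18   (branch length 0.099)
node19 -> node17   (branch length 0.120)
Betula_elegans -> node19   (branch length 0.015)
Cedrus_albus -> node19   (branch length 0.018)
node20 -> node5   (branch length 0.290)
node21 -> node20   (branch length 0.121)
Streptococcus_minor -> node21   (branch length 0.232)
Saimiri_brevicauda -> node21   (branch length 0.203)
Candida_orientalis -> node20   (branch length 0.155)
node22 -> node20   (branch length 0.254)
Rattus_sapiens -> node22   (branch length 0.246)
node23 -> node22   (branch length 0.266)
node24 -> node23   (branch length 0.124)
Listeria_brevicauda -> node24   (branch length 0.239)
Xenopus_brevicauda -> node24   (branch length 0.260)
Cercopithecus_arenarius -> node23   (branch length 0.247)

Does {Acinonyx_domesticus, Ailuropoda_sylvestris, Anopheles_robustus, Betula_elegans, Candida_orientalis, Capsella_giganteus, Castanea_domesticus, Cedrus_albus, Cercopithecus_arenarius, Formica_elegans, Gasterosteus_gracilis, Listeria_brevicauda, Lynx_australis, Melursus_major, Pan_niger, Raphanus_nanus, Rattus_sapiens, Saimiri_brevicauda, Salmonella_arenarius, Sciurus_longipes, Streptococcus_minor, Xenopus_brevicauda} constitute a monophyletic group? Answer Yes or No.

Yes

The most recent common ancestor of these taxa subtends ((((((Anopheles_robustus,Gasterosteus_gracilis),Melursus_major),(Raphanus_nanus,Ailuropoda_sylvestris)),Capsella_giganteus),((Castanea_domesticus,Acinonyx_domesticus),(Sciurus_longipes,((Formica_elegans,Salmonella_arenarius),((Lynx_australis,Pan_niger),(Betula_elegans,Cedrus_albus)))))),((Streptococcus_minor,Saimiri_brevicauda),Candida_orientalis,(Rattus_sapiens,((Listeria_brevicauda,Xenopus_brevicauda),Cercopithecus_arenarius)))).
That clade has exactly 22 tips — every listed taxon and nothing else — so the group is monophyletic.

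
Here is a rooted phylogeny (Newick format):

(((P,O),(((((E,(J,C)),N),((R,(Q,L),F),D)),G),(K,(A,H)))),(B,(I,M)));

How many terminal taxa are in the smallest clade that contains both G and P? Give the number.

15

The MRCA of G and P is the node subtending ((P,O),(((((E,(J,C)),N),((R,(Q,L),F),D)),G),(K,(A,H)))).
That clade contains 15 terminal taxa: A, C, D, E, F, G, H, J, K, L, N, O, P, Q, R.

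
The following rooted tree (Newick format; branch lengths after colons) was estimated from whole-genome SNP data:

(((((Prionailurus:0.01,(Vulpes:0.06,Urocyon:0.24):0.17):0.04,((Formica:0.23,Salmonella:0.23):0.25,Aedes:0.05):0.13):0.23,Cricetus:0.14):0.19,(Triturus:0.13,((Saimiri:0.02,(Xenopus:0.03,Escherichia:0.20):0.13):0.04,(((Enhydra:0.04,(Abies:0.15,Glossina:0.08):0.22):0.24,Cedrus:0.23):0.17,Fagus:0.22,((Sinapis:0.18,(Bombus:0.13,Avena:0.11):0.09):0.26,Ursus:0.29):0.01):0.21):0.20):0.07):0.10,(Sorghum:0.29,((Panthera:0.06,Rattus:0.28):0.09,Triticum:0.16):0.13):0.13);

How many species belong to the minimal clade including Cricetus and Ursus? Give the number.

20

The MRCA of Cricetus and Ursus is the node subtending ((((Prionailurus,(Vulpes,Urocyon)),((Formica,Salmonella),Aedes)),Cricetus),(Triturus,((Saimiri,(Xenopus,Escherichia)),(((Enhydra,(Abies,Glossina)),Cedrus),Fagus,((Sinapis,(Bombus,Avena)),Ursus))))).
That clade contains 20 terminal taxa: Abies, Aedes, Avena, Bombus, Cedrus, Cricetus, Enhydra, Escherichia, Fagus, Formica, Glossina, Prionailurus, Saimiri, Salmonella, Sinapis, Triturus, Urocyon, Ursus, Vulpes, Xenopus.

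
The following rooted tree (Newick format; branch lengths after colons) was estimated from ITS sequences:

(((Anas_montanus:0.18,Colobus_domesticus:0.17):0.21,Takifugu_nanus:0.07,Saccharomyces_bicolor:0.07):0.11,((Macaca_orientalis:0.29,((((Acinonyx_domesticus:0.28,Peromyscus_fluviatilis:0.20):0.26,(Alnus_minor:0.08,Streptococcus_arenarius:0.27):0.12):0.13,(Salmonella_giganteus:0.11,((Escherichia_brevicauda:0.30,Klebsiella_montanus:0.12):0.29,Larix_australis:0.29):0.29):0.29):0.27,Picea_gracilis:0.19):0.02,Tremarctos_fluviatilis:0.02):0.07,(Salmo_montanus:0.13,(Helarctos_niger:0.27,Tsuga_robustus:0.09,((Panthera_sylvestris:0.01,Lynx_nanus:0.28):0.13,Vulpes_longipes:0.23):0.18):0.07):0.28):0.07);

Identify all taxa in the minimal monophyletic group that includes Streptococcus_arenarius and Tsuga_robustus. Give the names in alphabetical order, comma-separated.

Tracing Streptococcus_arenarius: it sits inside (Alnus_minor,Streptococcus_arenarius).
Tracing Tsuga_robustus: it sits inside (Helarctos_niger,Tsuga_robustus,((Panthera_sylvestris,Lynx_nanus),Vulpes_longipes)).
The smallest clade enclosing both is ((Macaca_orientalis,((((Acinonyx_domesticus,Peromyscus_fluviatilis),(Alnus_minor,Streptococcus_arenarius)),(Salmonella_giganteus,((Escherichia_brevicauda,Klebsiella_montanus),Larix_australis))),Picea_gracilis),Tremarctos_fluviatilis),(Salmo_montanus,(Helarctos_niger,Tsuga_robustus,((Panthera_sylvestris,Lynx_nanus),Vulpes_longipes)))); the answer is its 17 terminal taxa in alphabetical order.

Acinonyx_domesticus, Alnus_minor, Escherichia_brevicauda, Helarctos_niger, Klebsiella_montanus, Larix_australis, Lynx_nanus, Macaca_orientalis, Panthera_sylvestris, Peromyscus_fluviatilis, Picea_gracilis, Salmo_montanus, Salmonella_giganteus, Streptococcus_arenarius, Tremarctos_fluviatilis, Tsuga_robustus, Vulpes_longipes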